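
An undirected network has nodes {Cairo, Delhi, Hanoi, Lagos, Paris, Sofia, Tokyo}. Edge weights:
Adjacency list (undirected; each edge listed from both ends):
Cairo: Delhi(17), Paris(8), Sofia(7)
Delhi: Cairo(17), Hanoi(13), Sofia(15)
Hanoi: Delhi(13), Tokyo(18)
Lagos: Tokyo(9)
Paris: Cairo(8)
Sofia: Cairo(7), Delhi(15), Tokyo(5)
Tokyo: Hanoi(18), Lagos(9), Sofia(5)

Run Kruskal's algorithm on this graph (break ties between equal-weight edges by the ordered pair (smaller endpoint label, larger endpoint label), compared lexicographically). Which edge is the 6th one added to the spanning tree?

Delhi-Sofia

Kruskal's algorithm — process edges by increasing weight (ties by edge label):
Sofia–Tokyo (5): add. Components now {Paris} {Lagos} {Cairo} {Delhi} {Sofia,Tokyo} {Hanoi}
Cairo–Sofia (7): add. Components now {Paris} {Lagos} {Cairo,Sofia,Tokyo} {Delhi} {Hanoi}
Cairo–Paris (8): add. Components now {Cairo,Paris,Sofia,Tokyo} {Lagos} {Delhi} {Hanoi}
Lagos–Tokyo (9): add. Components now {Cairo,Lagos,Paris,Sofia,Tokyo} {Delhi} {Hanoi}
Delhi–Hanoi (13): add. Components now {Cairo,Lagos,Paris,Sofia,Tokyo} {Delhi,Hanoi}
Delhi–Sofia (15): add. Components now {Cairo,Delhi,Hanoi,Lagos,Paris,Sofia,Tokyo}
The 6th edge added is Delhi–Sofia.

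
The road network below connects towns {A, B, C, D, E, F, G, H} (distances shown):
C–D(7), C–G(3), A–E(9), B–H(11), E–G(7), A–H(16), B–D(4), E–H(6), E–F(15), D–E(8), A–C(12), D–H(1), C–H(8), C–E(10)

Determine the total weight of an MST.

Grow the tree from A using Prim:
Step 1: frontier [A–E 9, A–C 12, A–H 16] → take A–E (9); add E.
Step 2: frontier [A–C 12, A–H 16, E–H 6, E–G 7, D–E 8, C–E 10, E–F 15] → take E–H (6); add H.
Step 3: frontier [A–C 12, E–G 7, D–E 8, C–E 10, E–F 15, D–H 1, C–H 8, B–H 11] → take D–H (1); add D.
Step 4: frontier [A–C 12, B–D 4, C–D 7, E–G 7, C–E 10, E–F 15, C–H 8, B–H 11] → take B–D (4); add B.
Step 5: frontier [A–C 12, C–D 7, E–G 7, C–E 10, E–F 15, C–H 8] → take C–D (7); add C.
Step 6: frontier [C–G 3, E–G 7, E–F 15] → take C–G (3); add G.
Step 7: frontier [E–F 15] → take E–F (15); add F.
MST edges: A–E, E–H, D–H, B–D, C–D, C–G, E–F; total weight 9+6+1+4+7+3+15 = 45.

45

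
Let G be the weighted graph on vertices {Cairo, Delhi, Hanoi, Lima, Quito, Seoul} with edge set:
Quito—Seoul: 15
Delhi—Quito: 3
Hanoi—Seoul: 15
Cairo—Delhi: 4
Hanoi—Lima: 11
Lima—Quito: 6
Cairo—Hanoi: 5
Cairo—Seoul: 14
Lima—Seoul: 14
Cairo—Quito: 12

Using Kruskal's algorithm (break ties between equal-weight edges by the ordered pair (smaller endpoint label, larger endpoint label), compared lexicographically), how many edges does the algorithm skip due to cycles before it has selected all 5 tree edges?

2

Kruskal: consider edges lightest-first.
Delhi—Quito (3): add — endpoints in different components.
Cairo—Delhi (4): add — endpoints in different components.
Cairo—Hanoi (5): add — endpoints in different components.
Lima—Quito (6): add — endpoints in different components.
Hanoi—Lima (11): skip — Lima and Hanoi already connected.
Cairo—Quito (12): skip — Quito and Cairo already connected.
Cairo—Seoul (14): add — endpoints in different components.
Edges rejected before the tree was complete: 2.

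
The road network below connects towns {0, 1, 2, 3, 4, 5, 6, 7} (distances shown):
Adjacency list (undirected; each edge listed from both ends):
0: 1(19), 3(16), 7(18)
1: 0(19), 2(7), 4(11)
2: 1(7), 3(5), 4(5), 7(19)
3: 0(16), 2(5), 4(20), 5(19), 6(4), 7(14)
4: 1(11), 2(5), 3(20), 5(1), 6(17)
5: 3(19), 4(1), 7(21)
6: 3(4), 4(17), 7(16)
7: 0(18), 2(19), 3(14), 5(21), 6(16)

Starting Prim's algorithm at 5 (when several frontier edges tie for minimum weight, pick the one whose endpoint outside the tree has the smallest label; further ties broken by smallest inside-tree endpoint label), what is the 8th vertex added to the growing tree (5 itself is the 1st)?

0

Grow the tree from 5 using Prim:
Step 1: cheapest edge leaving the tree is 4–5 (1); add 4.
Step 2: cheapest edge leaving the tree is 2–4 (5); add 2.
Step 3: cheapest edge leaving the tree is 2–3 (5); add 3.
Step 4: cheapest edge leaving the tree is 3–6 (4); add 6.
Step 5: cheapest edge leaving the tree is 1–2 (7); add 1.
Step 6: cheapest edge leaving the tree is 3–7 (14); add 7.
Step 7: cheapest edge leaving the tree is 0–3 (16); add 0.
Vertex order: 5, 4, 2, 3, 6, 1, 7, 0. The 8th vertex is 0.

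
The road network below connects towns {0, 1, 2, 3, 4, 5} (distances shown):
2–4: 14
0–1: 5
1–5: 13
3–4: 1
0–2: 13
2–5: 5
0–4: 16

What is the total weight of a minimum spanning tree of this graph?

38

Prim's algorithm from 0:
Step 1: frontier [0–1 5, 0–2 13, 0–4 16] → take 0–1 (5); add 1.
Step 2: frontier [0–2 13, 0–4 16, 1–5 13] → take 0–2 (13); add 2.
Step 3: frontier [0–4 16, 1–5 13, 2–5 5, 2–4 14] → take 2–5 (5); add 5.
Step 4: frontier [0–4 16, 2–4 14] → take 2–4 (14); add 4.
Step 5: frontier [3–4 1] → take 3–4 (1); add 3.
MST edges: 0–1, 0–2, 2–5, 2–4, 3–4; total weight 5+13+5+14+1 = 38.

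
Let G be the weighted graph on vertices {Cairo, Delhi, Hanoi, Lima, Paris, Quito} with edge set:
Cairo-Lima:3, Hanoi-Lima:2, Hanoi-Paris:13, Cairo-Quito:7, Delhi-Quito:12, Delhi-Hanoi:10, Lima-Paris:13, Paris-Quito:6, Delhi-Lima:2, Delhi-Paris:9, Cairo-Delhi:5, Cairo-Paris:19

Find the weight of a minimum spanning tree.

Grow the tree from Delhi using Prim:
Step 1: frontier [Delhi-Lima 2, Cairo-Delhi 5, Delhi-Paris 9, Delhi-Hanoi 10, Delhi-Quito 12] → take Delhi-Lima (2); add Lima.
Step 2: frontier [Cairo-Delhi 5, Delhi-Paris 9, Delhi-Hanoi 10, Delhi-Quito 12, Hanoi-Lima 2, Cairo-Lima 3, Lima-Paris 13] → take Hanoi-Lima (2); add Hanoi.
Step 3: frontier [Cairo-Delhi 5, Delhi-Paris 9, Delhi-Quito 12, Hanoi-Paris 13, Cairo-Lima 3, Lima-Paris 13] → take Cairo-Lima (3); add Cairo.
Step 4: frontier [Cairo-Quito 7, Cairo-Paris 19, Delhi-Paris 9, Delhi-Quito 12, Hanoi-Paris 13, Lima-Paris 13] → take Cairo-Quito (7); add Quito.
Step 5: frontier [Cairo-Paris 19, Delhi-Paris 9, Hanoi-Paris 13, Lima-Paris 13, Paris-Quito 6] → take Paris-Quito (6); add Paris.
MST edges: Delhi-Lima, Hanoi-Lima, Cairo-Lima, Cairo-Quito, Paris-Quito; total weight 2+2+3+7+6 = 20.

20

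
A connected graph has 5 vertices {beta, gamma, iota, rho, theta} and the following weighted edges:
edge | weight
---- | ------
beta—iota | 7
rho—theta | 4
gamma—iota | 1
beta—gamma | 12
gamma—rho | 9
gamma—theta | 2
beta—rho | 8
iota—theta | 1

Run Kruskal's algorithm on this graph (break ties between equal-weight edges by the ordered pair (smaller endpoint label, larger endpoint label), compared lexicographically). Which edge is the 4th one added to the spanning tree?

Kruskal: consider edges lightest-first.
gamma—iota (1): add. Components now {gamma,iota} {theta} {rho} {beta}
iota—theta (1): add. Components now {gamma,iota,theta} {rho} {beta}
gamma—theta (2): skip — theta and gamma already connected.
rho—theta (4): add. Components now {gamma,iota,rho,theta} {beta}
beta—iota (7): add. Components now {beta,gamma,iota,rho,theta}
The 4th edge added is beta—iota.

beta-iota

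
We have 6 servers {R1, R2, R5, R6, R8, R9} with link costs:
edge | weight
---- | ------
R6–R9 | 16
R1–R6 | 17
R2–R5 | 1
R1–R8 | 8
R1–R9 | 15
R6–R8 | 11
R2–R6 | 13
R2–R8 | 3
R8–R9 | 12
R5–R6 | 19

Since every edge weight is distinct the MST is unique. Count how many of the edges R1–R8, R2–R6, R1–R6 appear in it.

1

Sort edges by weight, then run Kruskal:
R2–R5 (1): add — endpoints in different components.
R2–R8 (3): add — endpoints in different components.
R1–R8 (8): add — endpoints in different components.
R6–R8 (11): add — endpoints in different components.
R8–R9 (12): add — endpoints in different components.
MST edge set: {R2–R5, R2–R8, R1–R8, R6–R8, R8–R9}.
Of the listed edges, {R1–R8} are in the MST → 1.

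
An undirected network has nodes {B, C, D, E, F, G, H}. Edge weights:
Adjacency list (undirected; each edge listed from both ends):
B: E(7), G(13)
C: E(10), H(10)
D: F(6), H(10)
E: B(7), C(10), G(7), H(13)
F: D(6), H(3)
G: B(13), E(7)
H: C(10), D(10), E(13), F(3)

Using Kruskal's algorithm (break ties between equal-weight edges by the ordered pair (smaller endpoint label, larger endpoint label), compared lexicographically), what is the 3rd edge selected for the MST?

B-E

Sort edges by weight, then run Kruskal:
F-H (3): add — endpoints in different components.
D-F (6): add — endpoints in different components.
B-E (7): add — endpoints in different components.
E-G (7): add — endpoints in different components.
C-E (10): add — endpoints in different components.
C-H (10): add — endpoints in different components.
The 3rd edge added is B-E.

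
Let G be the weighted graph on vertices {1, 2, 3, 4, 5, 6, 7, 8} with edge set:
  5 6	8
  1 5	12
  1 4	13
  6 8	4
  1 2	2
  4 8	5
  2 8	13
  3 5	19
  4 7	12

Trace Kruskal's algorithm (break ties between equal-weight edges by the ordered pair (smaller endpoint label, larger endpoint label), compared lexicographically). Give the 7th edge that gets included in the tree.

Kruskal: consider edges lightest-first.
1 2 (2): add — endpoints in different components.
6 8 (4): add — endpoints in different components.
4 8 (5): add — endpoints in different components.
5 6 (8): add — endpoints in different components.
1 5 (12): add — endpoints in different components.
4 7 (12): add — endpoints in different components.
1 4 (13): skip — 1 and 4 already connected.
2 8 (13): skip — 2 and 8 already connected.
3 5 (19): add — endpoints in different components.
The 7th edge added is 3 5.

3-5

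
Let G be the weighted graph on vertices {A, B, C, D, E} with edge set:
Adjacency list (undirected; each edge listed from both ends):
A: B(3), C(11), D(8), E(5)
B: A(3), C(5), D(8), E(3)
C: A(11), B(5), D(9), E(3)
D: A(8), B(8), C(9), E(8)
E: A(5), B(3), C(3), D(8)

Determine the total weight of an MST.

Kruskal: consider edges lightest-first.
A B (3): add — endpoints in different components.
B E (3): add — endpoints in different components.
C E (3): add — endpoints in different components.
A E (5): skip — A and E already connected.
B C (5): skip — B and C already connected.
A D (8): add — endpoints in different components.
MST edges: A B, B E, C E, A D; total weight 3+3+3+8 = 17.

17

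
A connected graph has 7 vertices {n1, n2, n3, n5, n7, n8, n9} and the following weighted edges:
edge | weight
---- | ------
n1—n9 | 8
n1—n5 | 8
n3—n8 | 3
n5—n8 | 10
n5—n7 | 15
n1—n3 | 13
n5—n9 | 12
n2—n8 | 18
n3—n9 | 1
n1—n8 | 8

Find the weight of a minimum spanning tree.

Kruskal: consider edges lightest-first.
n3—n9 (1): add — endpoints in different components.
n3—n8 (3): add — endpoints in different components.
n1—n5 (8): add — endpoints in different components.
n1—n8 (8): add — endpoints in different components.
n1—n9 (8): skip — n9 and n1 already connected.
n5—n8 (10): skip — n5 and n8 already connected.
n5—n9 (12): skip — n5 and n9 already connected.
n1—n3 (13): skip — n3 and n1 already connected.
n5—n7 (15): add — endpoints in different components.
n2—n8 (18): add — endpoints in different components.
MST edges: n3—n9, n3—n8, n1—n5, n1—n8, n5—n7, n2—n8; total weight 1+3+8+8+15+18 = 53.

53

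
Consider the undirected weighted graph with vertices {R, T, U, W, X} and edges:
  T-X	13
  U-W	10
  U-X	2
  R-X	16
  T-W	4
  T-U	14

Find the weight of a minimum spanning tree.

32

Kruskal: consider edges lightest-first.
U-X (2): add. Components now {W} {U,X} {R} {T}
T-W (4): add. Components now {T,W} {U,X} {R}
U-W (10): add. Components now {T,U,W,X} {R}
T-X (13): skip — T and X already connected.
T-U (14): skip — U and T already connected.
R-X (16): add. Components now {R,T,U,W,X}
MST edges: U-X, T-W, U-W, R-X; total weight 2+4+10+16 = 32.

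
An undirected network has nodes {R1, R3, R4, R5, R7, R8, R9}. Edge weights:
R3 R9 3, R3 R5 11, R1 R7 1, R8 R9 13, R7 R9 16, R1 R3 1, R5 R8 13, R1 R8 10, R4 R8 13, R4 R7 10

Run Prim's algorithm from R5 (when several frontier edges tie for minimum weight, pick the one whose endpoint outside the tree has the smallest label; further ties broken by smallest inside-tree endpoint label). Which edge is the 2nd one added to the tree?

R1-R3

Grow the tree from R5 using Prim:
Step 1: frontier [R3 R5 11, R5 R8 13] → take R3 R5 (11); add R3.
Step 2: frontier [R1 R3 1, R3 R9 3, R5 R8 13] → take R1 R3 (1); add R1.
Step 3: frontier [R1 R7 1, R1 R8 10, R3 R9 3, R5 R8 13] → take R1 R7 (1); add R7.
Step 4: frontier [R1 R8 10, R3 R9 3, R5 R8 13, R4 R7 10, R7 R9 16] → take R3 R9 (3); add R9.
Step 5: frontier [R1 R8 10, R5 R8 13, R4 R7 10, R8 R9 13] → take R4 R7 (10); add R4.
Step 6: frontier [R1 R8 10, R4 R8 13, R5 R8 13, R8 R9 13] → take R1 R8 (10); add R8.
The 2nd edge added is R1 R3.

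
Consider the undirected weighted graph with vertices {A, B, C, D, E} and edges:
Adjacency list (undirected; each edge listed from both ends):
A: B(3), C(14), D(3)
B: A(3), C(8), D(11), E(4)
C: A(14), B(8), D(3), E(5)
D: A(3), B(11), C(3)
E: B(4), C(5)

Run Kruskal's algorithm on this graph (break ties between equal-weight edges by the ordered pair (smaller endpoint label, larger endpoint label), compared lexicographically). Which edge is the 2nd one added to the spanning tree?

Kruskal's algorithm — process edges by increasing weight (ties by edge label):
A B (3): add. Components now {A,B} {C} {D} {E}
A D (3): add. Components now {A,B,D} {C} {E}
C D (3): add. Components now {A,B,C,D} {E}
B E (4): add. Components now {A,B,C,D,E}
The 2nd edge added is A D.

A-D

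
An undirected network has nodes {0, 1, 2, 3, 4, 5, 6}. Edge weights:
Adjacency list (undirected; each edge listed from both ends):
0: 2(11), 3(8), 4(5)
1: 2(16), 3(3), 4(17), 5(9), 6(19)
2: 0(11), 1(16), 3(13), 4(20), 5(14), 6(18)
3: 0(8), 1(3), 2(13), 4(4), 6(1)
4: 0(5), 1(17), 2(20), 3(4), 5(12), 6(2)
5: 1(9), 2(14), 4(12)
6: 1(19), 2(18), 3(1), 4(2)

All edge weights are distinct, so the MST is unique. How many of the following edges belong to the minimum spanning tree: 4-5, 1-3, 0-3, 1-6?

1

Kruskal's algorithm — process edges by increasing weight (ties by edge label):
3-6 (1): add — endpoints in different components.
4-6 (2): add — endpoints in different components.
1-3 (3): add — endpoints in different components.
3-4 (4): skip — 3 and 4 already connected.
0-4 (5): add — endpoints in different components.
0-3 (8): skip — 0 and 3 already connected.
1-5 (9): add — endpoints in different components.
0-2 (11): add — endpoints in different components.
MST edge set: {3-6, 4-6, 1-3, 0-4, 1-5, 0-2}.
Of the listed edges, {1-3} are in the MST → 1.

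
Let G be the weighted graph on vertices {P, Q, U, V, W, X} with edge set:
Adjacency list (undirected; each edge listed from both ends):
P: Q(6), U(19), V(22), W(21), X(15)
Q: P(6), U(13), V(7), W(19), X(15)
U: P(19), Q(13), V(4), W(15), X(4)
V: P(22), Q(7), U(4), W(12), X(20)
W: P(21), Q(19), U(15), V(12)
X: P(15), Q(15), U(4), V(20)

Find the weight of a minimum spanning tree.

Grow the tree from V using Prim:
Step 1: frontier [U V 4, Q V 7, V W 12, V X 20, P V 22] → take U V (4); add U.
Step 2: frontier [U X 4, Q U 13, U W 15, P U 19, Q V 7, V W 12, V X 20, P V 22] → take U X (4); add X.
Step 3: frontier [Q U 13, U W 15, P U 19, Q V 7, V W 12, P V 22, P X 15, Q X 15] → take Q V (7); add Q.
Step 4: frontier [P Q 6, Q W 19, U W 15, P U 19, V W 12, P V 22, P X 15] → take P Q (6); add P.
Step 5: frontier [P W 21, Q W 19, U W 15, V W 12] → take V W (12); add W.
MST edges: U V, U X, Q V, P Q, V W; total weight 4+4+7+6+12 = 33.

33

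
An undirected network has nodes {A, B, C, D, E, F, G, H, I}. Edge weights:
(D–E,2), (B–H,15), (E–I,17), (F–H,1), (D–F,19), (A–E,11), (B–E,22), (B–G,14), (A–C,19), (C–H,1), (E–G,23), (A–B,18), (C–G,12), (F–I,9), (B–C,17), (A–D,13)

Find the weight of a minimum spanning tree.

67

Kruskal's algorithm — process edges by increasing weight (ties by edge label):
C–H (1): add — endpoints in different components.
F–H (1): add — endpoints in different components.
D–E (2): add — endpoints in different components.
F–I (9): add — endpoints in different components.
A–E (11): add — endpoints in different components.
C–G (12): add — endpoints in different components.
A–D (13): skip — A and D already connected.
B–G (14): add — endpoints in different components.
B–H (15): skip — B and H already connected.
B–C (17): skip — B and C already connected.
E–I (17): add — endpoints in different components.
MST edges: C–H, F–H, D–E, F–I, A–E, C–G, B–G, E–I; total weight 1+1+2+9+11+12+14+17 = 67.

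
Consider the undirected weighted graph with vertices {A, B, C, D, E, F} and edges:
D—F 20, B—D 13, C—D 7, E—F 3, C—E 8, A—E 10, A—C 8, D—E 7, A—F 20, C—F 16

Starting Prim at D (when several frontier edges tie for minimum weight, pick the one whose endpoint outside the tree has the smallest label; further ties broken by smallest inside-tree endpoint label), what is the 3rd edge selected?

E-F

Prim, starting at D.
Step 1: cheapest edge leaving the tree is C—D (7); add C.
Step 2: cheapest edge leaving the tree is D—E (7); add E.
Step 3: cheapest edge leaving the tree is E—F (3); add F.
Step 4: cheapest edge leaving the tree is A—C (8); add A.
Step 5: cheapest edge leaving the tree is B—D (13); add B.
The 3rd edge added is E—F.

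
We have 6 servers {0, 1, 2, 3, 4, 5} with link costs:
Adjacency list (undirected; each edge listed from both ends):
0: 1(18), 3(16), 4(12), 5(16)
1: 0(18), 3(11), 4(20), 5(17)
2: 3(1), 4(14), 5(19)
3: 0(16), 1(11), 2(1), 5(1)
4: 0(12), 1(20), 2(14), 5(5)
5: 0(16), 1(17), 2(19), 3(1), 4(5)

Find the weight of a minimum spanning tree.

30

Prim, starting at 1.
Step 1: frontier [1 3 11, 1 5 17, 0 1 18, 1 4 20] → take 1 3 (11); add 3.
Step 2: frontier [1 5 17, 0 1 18, 1 4 20, 2 3 1, 3 5 1, 0 3 16] → take 2 3 (1); add 2.
Step 3: frontier [1 5 17, 0 1 18, 1 4 20, 2 4 14, 2 5 19, 3 5 1, 0 3 16] → take 3 5 (1); add 5.
Step 4: frontier [0 1 18, 1 4 20, 2 4 14, 0 3 16, 4 5 5, 0 5 16] → take 4 5 (5); add 4.
Step 5: frontier [0 1 18, 0 3 16, 0 4 12, 0 5 16] → take 0 4 (12); add 0.
MST edges: 1 3, 2 3, 3 5, 4 5, 0 4; total weight 11+1+1+5+12 = 30.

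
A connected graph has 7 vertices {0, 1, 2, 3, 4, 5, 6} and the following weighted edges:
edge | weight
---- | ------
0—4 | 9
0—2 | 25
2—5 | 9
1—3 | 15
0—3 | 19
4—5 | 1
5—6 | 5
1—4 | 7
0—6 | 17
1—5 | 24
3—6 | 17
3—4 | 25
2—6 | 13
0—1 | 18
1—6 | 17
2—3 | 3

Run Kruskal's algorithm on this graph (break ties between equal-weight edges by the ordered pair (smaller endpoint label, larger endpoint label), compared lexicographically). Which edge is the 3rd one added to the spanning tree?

5-6

Kruskal: consider edges lightest-first.
4—5 (1): add. Components now {0} {1} {2} {3} {4,5} {6}
2—3 (3): add. Components now {0} {1} {2,3} {4,5} {6}
5—6 (5): add. Components now {0} {1} {2,3} {4,5,6}
1—4 (7): add. Components now {0} {1,4,5,6} {2,3}
0—4 (9): add. Components now {0,1,4,5,6} {2,3}
2—5 (9): add. Components now {0,1,2,3,4,5,6}
The 3rd edge added is 5—6.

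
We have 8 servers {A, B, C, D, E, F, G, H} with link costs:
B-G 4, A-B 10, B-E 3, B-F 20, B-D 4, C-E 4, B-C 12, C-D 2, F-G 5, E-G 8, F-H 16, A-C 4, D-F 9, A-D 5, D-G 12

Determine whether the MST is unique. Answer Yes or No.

Kruskal's algorithm — process edges by increasing weight (ties by edge label):
C-D (2): add — endpoints in different components.
B-E (3): add — endpoints in different components.
A-C (4): add — endpoints in different components.
B-D (4): add — endpoints in different components.
B-G (4): add — endpoints in different components.
C-E (4): skip — C and E already connected.
A-D (5): skip — A and D already connected.
F-G (5): add — endpoints in different components.
E-G (8): skip — E and G already connected.
D-F (9): skip — D and F already connected.
A-B (10): skip — A and B already connected.
B-C (12): skip — B and C already connected.
D-G (12): skip — D and G already connected.
F-H (16): add — endpoints in different components.
Non-tree edge C-E has weight 4, equal to the heaviest edge on its tree cycle — swapping gives another MST of the same weight. Not unique.

No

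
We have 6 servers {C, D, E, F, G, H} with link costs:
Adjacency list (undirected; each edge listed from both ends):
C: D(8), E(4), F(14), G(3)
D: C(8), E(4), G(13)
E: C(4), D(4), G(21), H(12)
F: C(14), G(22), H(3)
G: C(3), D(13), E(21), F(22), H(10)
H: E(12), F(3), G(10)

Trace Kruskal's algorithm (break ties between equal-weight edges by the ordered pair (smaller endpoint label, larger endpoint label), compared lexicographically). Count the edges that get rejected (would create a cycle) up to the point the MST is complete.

Kruskal: consider edges lightest-first.
C G (3): add. Components now {C,G} {D} {E} {F} {H}
F H (3): add. Components now {C,G} {D} {E} {F,H}
C E (4): add. Components now {C,E,G} {D} {F,H}
D E (4): add. Components now {C,D,E,G} {F,H}
C D (8): skip — C and D already connected.
G H (10): add. Components now {C,D,E,F,G,H}
Edges rejected before the tree was complete: 1.

1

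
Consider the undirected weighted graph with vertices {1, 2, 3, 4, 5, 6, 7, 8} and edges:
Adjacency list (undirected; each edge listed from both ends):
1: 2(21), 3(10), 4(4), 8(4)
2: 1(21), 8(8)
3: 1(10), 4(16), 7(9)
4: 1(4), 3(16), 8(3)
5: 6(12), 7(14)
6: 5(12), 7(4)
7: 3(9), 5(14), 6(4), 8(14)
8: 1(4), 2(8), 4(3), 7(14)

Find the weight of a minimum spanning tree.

Sort edges by weight, then run Kruskal:
4–8 (3): add — endpoints in different components.
1–4 (4): add — endpoints in different components.
1–8 (4): skip — 1 and 8 already connected.
6–7 (4): add — endpoints in different components.
2–8 (8): add — endpoints in different components.
3–7 (9): add — endpoints in different components.
1–3 (10): add — endpoints in different components.
5–6 (12): add — endpoints in different components.
MST edges: 4–8, 1–4, 6–7, 2–8, 3–7, 1–3, 5–6; total weight 3+4+4+8+9+10+12 = 50.

50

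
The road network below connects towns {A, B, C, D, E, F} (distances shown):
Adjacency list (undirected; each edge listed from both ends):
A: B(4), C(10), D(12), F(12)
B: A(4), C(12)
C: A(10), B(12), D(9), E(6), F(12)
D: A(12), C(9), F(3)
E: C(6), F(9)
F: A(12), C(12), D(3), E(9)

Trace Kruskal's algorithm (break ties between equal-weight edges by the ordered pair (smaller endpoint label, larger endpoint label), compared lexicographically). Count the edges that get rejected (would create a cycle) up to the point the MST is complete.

1

Kruskal: consider edges lightest-first.
D–F (3): add — endpoints in different components.
A–B (4): add — endpoints in different components.
C–E (6): add — endpoints in different components.
C–D (9): add — endpoints in different components.
E–F (9): skip — E and F already connected.
A–C (10): add — endpoints in different components.
Edges rejected before the tree was complete: 1.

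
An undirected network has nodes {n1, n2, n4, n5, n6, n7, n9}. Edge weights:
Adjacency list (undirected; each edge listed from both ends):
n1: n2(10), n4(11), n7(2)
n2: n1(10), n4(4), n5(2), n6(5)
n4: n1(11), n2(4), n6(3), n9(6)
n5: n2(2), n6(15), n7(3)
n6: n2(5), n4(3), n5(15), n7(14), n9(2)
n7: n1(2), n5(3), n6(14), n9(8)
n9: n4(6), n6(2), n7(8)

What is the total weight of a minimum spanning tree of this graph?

Prim, starting at n5.
Step 1: frontier [n2-n5 2, n5-n7 3, n5-n6 15] → take n2-n5 (2); add n2.
Step 2: frontier [n2-n4 4, n2-n6 5, n1-n2 10, n5-n7 3, n5-n6 15] → take n5-n7 (3); add n7.
Step 3: frontier [n2-n4 4, n2-n6 5, n1-n2 10, n5-n6 15, n1-n7 2, n7-n9 8, n6-n7 14] → take n1-n7 (2); add n1.
Step 4: frontier [n1-n4 11, n2-n4 4, n2-n6 5, n5-n6 15, n7-n9 8, n6-n7 14] → take n2-n4 (4); add n4.
Step 5: frontier [n2-n6 5, n4-n6 3, n4-n9 6, n5-n6 15, n7-n9 8, n6-n7 14] → take n4-n6 (3); add n6.
Step 6: frontier [n4-n9 6, n6-n9 2, n7-n9 8] → take n6-n9 (2); add n9.
MST edges: n2-n5, n5-n7, n1-n7, n2-n4, n4-n6, n6-n9; total weight 2+3+2+4+3+2 = 16.

16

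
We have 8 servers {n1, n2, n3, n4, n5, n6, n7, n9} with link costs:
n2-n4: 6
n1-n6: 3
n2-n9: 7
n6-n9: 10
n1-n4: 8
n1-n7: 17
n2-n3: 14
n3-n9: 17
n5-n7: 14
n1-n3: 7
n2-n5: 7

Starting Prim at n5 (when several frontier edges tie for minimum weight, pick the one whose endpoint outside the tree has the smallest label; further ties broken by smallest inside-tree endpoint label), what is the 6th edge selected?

Prim, starting at n5.
Step 1: frontier [n2-n5 7, n5-n7 14] → take n2-n5 (7); add n2.
Step 2: frontier [n2-n4 6, n2-n9 7, n2-n3 14, n5-n7 14] → take n2-n4 (6); add n4.
Step 3: frontier [n2-n9 7, n2-n3 14, n1-n4 8, n5-n7 14] → take n2-n9 (7); add n9.
Step 4: frontier [n2-n3 14, n1-n4 8, n5-n7 14, n6-n9 10, n3-n9 17] → take n1-n4 (8); add n1.
Step 5: frontier [n1-n6 3, n1-n3 7, n1-n7 17, n2-n3 14, n5-n7 14, n6-n9 10, n3-n9 17] → take n1-n6 (3); add n6.
Step 6: frontier [n1-n3 7, n1-n7 17, n2-n3 14, n5-n7 14, n3-n9 17] → take n1-n3 (7); add n3.
Step 7: frontier [n1-n7 17, n5-n7 14] → take n5-n7 (14); add n7.
The 6th edge added is n1-n3.

n1-n3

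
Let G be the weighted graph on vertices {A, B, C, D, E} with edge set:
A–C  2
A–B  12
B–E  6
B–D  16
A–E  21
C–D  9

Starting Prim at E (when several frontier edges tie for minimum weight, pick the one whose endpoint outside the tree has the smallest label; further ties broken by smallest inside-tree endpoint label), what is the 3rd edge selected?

Prim, starting at E.
Step 1: cheapest edge leaving the tree is B–E (6); add B.
Step 2: cheapest edge leaving the tree is A–B (12); add A.
Step 3: cheapest edge leaving the tree is A–C (2); add C.
Step 4: cheapest edge leaving the tree is C–D (9); add D.
The 3rd edge added is A–C.

A-C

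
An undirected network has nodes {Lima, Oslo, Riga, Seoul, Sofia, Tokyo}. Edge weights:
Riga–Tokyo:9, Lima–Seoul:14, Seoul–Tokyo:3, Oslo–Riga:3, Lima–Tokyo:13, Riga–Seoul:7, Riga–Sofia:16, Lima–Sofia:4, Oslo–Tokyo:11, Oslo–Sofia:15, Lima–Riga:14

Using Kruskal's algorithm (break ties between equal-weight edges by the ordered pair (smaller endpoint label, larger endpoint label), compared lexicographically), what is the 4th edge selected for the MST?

Riga-Seoul

Sort edges by weight, then run Kruskal:
Oslo–Riga (3): add. Components now {Oslo,Riga} {Seoul} {Sofia} {Tokyo} {Lima}
Seoul–Tokyo (3): add. Components now {Oslo,Riga} {Seoul,Tokyo} {Sofia} {Lima}
Lima–Sofia (4): add. Components now {Oslo,Riga} {Seoul,Tokyo} {Lima,Sofia}
Riga–Seoul (7): add. Components now {Oslo,Riga,Seoul,Tokyo} {Lima,Sofia}
Riga–Tokyo (9): skip — Riga and Tokyo already connected.
Oslo–Tokyo (11): skip — Oslo and Tokyo already connected.
Lima–Tokyo (13): add. Components now {Lima,Oslo,Riga,Seoul,Sofia,Tokyo}
The 4th edge added is Riga–Seoul.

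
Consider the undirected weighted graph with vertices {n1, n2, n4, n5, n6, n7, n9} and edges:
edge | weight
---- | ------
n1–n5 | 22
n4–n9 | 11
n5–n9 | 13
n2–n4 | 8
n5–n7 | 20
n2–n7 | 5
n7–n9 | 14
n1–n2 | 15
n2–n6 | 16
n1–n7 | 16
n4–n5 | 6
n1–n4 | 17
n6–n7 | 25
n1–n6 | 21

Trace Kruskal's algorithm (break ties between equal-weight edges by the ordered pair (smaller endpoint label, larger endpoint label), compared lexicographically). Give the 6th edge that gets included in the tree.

Sort edges by weight, then run Kruskal:
n2–n7 (5): add — endpoints in different components.
n4–n5 (6): add — endpoints in different components.
n2–n4 (8): add — endpoints in different components.
n4–n9 (11): add — endpoints in different components.
n5–n9 (13): skip — n9 and n5 already connected.
n7–n9 (14): skip — n7 and n9 already connected.
n1–n2 (15): add — endpoints in different components.
n1–n7 (16): skip — n7 and n1 already connected.
n2–n6 (16): add — endpoints in different components.
The 6th edge added is n2–n6.

n2-n6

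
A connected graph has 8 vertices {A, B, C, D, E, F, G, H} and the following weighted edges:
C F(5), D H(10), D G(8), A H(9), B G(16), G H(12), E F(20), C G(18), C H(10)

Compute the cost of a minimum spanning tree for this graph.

Grow the tree from B using Prim:
Step 1: cheapest edge leaving the tree is B G (16); add G.
Step 2: cheapest edge leaving the tree is D G (8); add D.
Step 3: cheapest edge leaving the tree is D H (10); add H.
Step 4: cheapest edge leaving the tree is A H (9); add A.
Step 5: cheapest edge leaving the tree is C H (10); add C.
Step 6: cheapest edge leaving the tree is C F (5); add F.
Step 7: cheapest edge leaving the tree is E F (20); add E.
MST edges: B G, D G, D H, A H, C H, C F, E F; total weight 16+8+10+9+10+5+20 = 78.

78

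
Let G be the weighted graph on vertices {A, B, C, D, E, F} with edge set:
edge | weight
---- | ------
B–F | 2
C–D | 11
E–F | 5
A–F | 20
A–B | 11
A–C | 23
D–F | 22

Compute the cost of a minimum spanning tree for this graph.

51

Kruskal's algorithm — process edges by increasing weight (ties by edge label):
B–F (2): add — endpoints in different components.
E–F (5): add — endpoints in different components.
A–B (11): add — endpoints in different components.
C–D (11): add — endpoints in different components.
A–F (20): skip — A and F already connected.
D–F (22): add — endpoints in different components.
MST edges: B–F, E–F, A–B, C–D, D–F; total weight 2+5+11+11+22 = 51.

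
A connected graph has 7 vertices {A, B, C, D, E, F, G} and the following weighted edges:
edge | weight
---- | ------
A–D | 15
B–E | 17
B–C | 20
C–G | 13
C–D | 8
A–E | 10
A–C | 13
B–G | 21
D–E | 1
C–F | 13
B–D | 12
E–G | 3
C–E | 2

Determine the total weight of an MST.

41

Sort edges by weight, then run Kruskal:
D–E (1): add. Components now {A} {B} {C} {D,E} {F} {G}
C–E (2): add. Components now {A} {B} {C,D,E} {F} {G}
E–G (3): add. Components now {A} {B} {C,D,E,G} {F}
C–D (8): skip — C and D already connected.
A–E (10): add. Components now {A,C,D,E,G} {B} {F}
B–D (12): add. Components now {A,B,C,D,E,G} {F}
A–C (13): skip — A and C already connected.
C–F (13): add. Components now {A,B,C,D,E,F,G}
MST edges: D–E, C–E, E–G, A–E, B–D, C–F; total weight 1+2+3+10+12+13 = 41.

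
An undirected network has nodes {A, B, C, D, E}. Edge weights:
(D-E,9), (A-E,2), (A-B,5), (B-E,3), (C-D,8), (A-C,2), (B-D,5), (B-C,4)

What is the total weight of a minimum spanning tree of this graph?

12

Sort edges by weight, then run Kruskal:
A-C (2): add. Components now {A,C} {B} {D} {E}
A-E (2): add. Components now {A,C,E} {B} {D}
B-E (3): add. Components now {A,B,C,E} {D}
B-C (4): skip — B and C already connected.
A-B (5): skip — A and B already connected.
B-D (5): add. Components now {A,B,C,D,E}
MST edges: A-C, A-E, B-E, B-D; total weight 2+2+3+5 = 12.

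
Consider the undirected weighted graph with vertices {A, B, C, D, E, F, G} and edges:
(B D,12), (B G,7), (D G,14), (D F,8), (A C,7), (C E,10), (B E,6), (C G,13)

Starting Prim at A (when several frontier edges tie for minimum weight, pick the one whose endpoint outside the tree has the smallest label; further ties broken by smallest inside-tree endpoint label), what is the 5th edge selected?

B-D

Prim, starting at A.
Step 1: frontier [A C 7] → take A C (7); add C.
Step 2: frontier [C E 10, C G 13] → take C E (10); add E.
Step 3: frontier [C G 13, B E 6] → take B E (6); add B.
Step 4: frontier [B G 7, B D 12, C G 13] → take B G (7); add G.
Step 5: frontier [B D 12, D G 14] → take B D (12); add D.
Step 6: frontier [D F 8] → take D F (8); add F.
The 5th edge added is B D.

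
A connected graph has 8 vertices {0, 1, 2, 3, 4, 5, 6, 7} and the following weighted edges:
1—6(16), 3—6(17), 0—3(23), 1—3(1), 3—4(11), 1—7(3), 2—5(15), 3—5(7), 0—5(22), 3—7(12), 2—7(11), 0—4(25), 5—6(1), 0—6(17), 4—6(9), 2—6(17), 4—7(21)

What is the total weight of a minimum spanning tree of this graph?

49

Kruskal's algorithm — process edges by increasing weight (ties by edge label):
1—3 (1): add — endpoints in different components.
5—6 (1): add — endpoints in different components.
1—7 (3): add — endpoints in different components.
3—5 (7): add — endpoints in different components.
4—6 (9): add — endpoints in different components.
2—7 (11): add — endpoints in different components.
3—4 (11): skip — 3 and 4 already connected.
3—7 (12): skip — 3 and 7 already connected.
2—5 (15): skip — 2 and 5 already connected.
1—6 (16): skip — 1 and 6 already connected.
0—6 (17): add — endpoints in different components.
MST edges: 1—3, 5—6, 1—7, 3—5, 4—6, 2—7, 0—6; total weight 1+1+3+7+9+11+17 = 49.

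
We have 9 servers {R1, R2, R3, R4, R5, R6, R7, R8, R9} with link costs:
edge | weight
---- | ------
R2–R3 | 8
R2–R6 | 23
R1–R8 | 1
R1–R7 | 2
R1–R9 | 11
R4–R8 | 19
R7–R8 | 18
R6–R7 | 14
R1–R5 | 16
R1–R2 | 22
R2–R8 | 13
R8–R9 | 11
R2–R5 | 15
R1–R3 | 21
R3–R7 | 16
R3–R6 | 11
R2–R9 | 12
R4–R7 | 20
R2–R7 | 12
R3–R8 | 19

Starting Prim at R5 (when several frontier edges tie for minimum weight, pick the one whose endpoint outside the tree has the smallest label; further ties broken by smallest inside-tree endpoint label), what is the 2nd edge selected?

R2-R3

Grow the tree from R5 using Prim:
Step 1: cheapest edge leaving the tree is R2–R5 (15); add R2.
Step 2: cheapest edge leaving the tree is R2–R3 (8); add R3.
Step 3: cheapest edge leaving the tree is R3–R6 (11); add R6.
Step 4: cheapest edge leaving the tree is R2–R7 (12); add R7.
Step 5: cheapest edge leaving the tree is R1–R7 (2); add R1.
Step 6: cheapest edge leaving the tree is R1–R8 (1); add R8.
Step 7: cheapest edge leaving the tree is R1–R9 (11); add R9.
Step 8: cheapest edge leaving the tree is R4–R8 (19); add R4.
The 2nd edge added is R2–R3.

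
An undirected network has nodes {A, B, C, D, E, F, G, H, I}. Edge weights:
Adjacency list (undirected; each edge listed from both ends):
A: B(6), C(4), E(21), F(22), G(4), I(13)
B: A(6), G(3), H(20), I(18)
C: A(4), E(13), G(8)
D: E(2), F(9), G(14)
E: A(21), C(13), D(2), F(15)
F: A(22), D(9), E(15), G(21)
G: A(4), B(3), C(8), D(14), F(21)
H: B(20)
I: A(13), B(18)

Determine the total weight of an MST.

68

Kruskal's algorithm — process edges by increasing weight (ties by edge label):
D–E (2): add — endpoints in different components.
B–G (3): add — endpoints in different components.
A–C (4): add — endpoints in different components.
A–G (4): add — endpoints in different components.
A–B (6): skip — A and B already connected.
C–G (8): skip — C and G already connected.
D–F (9): add — endpoints in different components.
A–I (13): add — endpoints in different components.
C–E (13): add — endpoints in different components.
D–G (14): skip — D and G already connected.
E–F (15): skip — E and F already connected.
B–I (18): skip — B and I already connected.
B–H (20): add — endpoints in different components.
MST edges: D–E, B–G, A–C, A–G, D–F, A–I, C–E, B–H; total weight 2+3+4+4+9+13+13+20 = 68.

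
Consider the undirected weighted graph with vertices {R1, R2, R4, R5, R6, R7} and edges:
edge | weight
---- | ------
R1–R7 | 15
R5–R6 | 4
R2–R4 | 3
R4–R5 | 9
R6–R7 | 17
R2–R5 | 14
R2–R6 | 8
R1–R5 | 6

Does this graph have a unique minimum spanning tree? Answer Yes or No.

Sort edges by weight, then run Kruskal:
R2–R4 (3): add. Components now {R5} {R2,R4} {R1} {R7} {R6}
R5–R6 (4): add. Components now {R5,R6} {R2,R4} {R1} {R7}
R1–R5 (6): add. Components now {R1,R5,R6} {R2,R4} {R7}
R2–R6 (8): add. Components now {R1,R2,R4,R5,R6} {R7}
R4–R5 (9): skip — R5 and R4 already connected.
R2–R5 (14): skip — R5 and R2 already connected.
R1–R7 (15): add. Components now {R1,R2,R4,R5,R6,R7}
Every non-tree edge has weight strictly greater than the heaviest edge on the tree path between its endpoints, so the MST is unique.

Yes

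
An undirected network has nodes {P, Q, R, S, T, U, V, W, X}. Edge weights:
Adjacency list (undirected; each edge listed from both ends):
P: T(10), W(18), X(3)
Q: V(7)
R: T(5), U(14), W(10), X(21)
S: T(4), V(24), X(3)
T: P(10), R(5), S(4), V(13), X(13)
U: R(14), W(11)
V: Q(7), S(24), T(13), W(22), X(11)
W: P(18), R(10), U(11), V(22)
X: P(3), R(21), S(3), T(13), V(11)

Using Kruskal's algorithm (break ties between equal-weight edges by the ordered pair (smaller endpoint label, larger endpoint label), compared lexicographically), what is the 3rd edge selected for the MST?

S-T

Kruskal: consider edges lightest-first.
P-X (3): add — endpoints in different components.
S-X (3): add — endpoints in different components.
S-T (4): add — endpoints in different components.
R-T (5): add — endpoints in different components.
Q-V (7): add — endpoints in different components.
P-T (10): skip — P and T already connected.
R-W (10): add — endpoints in different components.
U-W (11): add — endpoints in different components.
V-X (11): add — endpoints in different components.
The 3rd edge added is S-T.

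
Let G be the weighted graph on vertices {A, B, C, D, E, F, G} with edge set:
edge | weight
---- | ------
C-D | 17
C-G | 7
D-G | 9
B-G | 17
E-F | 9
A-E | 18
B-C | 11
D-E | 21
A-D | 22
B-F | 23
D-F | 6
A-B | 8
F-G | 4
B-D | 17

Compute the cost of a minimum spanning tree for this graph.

45

Kruskal: consider edges lightest-first.
F-G (4): add — endpoints in different components.
D-F (6): add — endpoints in different components.
C-G (7): add — endpoints in different components.
A-B (8): add — endpoints in different components.
D-G (9): skip — D and G already connected.
E-F (9): add — endpoints in different components.
B-C (11): add — endpoints in different components.
MST edges: F-G, D-F, C-G, A-B, E-F, B-C; total weight 4+6+7+8+9+11 = 45.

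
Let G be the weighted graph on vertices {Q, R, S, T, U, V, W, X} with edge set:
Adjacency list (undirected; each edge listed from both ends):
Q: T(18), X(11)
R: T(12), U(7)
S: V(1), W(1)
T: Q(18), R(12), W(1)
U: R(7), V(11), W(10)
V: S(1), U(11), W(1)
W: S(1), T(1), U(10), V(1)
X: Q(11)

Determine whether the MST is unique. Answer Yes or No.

Sort edges by weight, then run Kruskal:
S-V (1): add — endpoints in different components.
S-W (1): add — endpoints in different components.
T-W (1): add — endpoints in different components.
V-W (1): skip — V and W already connected.
R-U (7): add — endpoints in different components.
U-W (10): add — endpoints in different components.
Q-X (11): add — endpoints in different components.
U-V (11): skip — U and V already connected.
R-T (12): skip — R and T already connected.
Q-T (18): add — endpoints in different components.
Non-tree edge V-W has weight 1, equal to the heaviest edge on its tree cycle — swapping gives another MST of the same weight. Not unique.

No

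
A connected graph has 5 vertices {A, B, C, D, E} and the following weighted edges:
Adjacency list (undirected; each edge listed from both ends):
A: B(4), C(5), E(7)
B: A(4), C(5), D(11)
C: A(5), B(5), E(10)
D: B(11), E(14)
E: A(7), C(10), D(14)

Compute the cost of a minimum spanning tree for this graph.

27

Prim's algorithm from E:
Step 1: cheapest edge leaving the tree is A–E (7); add A.
Step 2: cheapest edge leaving the tree is A–B (4); add B.
Step 3: cheapest edge leaving the tree is A–C (5); add C.
Step 4: cheapest edge leaving the tree is B–D (11); add D.
MST edges: A–E, A–B, A–C, B–D; total weight 7+4+5+11 = 27.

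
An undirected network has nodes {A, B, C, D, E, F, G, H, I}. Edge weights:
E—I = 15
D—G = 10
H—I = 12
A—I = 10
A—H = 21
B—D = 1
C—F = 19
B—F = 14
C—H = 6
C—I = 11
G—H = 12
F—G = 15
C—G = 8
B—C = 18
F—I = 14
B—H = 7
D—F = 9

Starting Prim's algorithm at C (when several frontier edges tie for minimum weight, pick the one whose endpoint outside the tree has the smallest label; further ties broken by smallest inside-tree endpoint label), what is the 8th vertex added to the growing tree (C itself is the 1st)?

A

Prim, starting at C.
Step 1: cheapest edge leaving the tree is C—H (6); add H.
Step 2: cheapest edge leaving the tree is B—H (7); add B.
Step 3: cheapest edge leaving the tree is B—D (1); add D.
Step 4: cheapest edge leaving the tree is C—G (8); add G.
Step 5: cheapest edge leaving the tree is D—F (9); add F.
Step 6: cheapest edge leaving the tree is C—I (11); add I.
Step 7: cheapest edge leaving the tree is A—I (10); add A.
Step 8: cheapest edge leaving the tree is E—I (15); add E.
Vertex order: C, H, B, D, G, F, I, A, E. The 8th vertex is A.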